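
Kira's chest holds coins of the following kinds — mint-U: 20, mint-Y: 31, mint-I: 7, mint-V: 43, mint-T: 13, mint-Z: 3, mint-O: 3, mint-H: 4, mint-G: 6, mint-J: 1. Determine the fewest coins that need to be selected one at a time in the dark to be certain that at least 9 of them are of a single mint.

An adversary could hand out at most 8 coins per mint (6 mints run out sooner): 8 + 8 + 7 + 8 + 8 + 3 + 3 + 4 + 6 + 1 = 56 coins and still no mint has 9.
Pigeonhole: one more coin lands in a mint already at 8, so 57 draws are enough and 56 are not.

57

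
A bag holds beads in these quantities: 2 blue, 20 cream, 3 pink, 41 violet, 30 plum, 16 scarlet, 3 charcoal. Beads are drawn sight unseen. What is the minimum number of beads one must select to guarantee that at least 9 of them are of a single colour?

41

The 7 colours are the holes; the beads drawn are the pigeons.
To avoid 9 of any one colour, the worst case takes at most 8 of each colour, or every bead of a colour that has fewer than 8.
That gives 2 + 8 + 3 + 8 + 8 + 8 + 3 = 40 beads with no colour reaching 9.
The next bead forces some colour to 9, so 40 + 1 = 41.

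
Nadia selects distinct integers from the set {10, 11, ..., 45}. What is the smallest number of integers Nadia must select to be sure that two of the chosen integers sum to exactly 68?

A set avoiding the sum 68 can contain at most one of each pair {x, 68−x}, plus the 14 elements whose complement lies outside the range or equal to its own complement.
The integers 10, …, 34 (25 of them) are such a set: any two sum to at least 10+11 = 21 and at most 33+34 = 67 < 68.
Any 26th integer completes one of the 11 pairs, so 26 choices force a sum of 68.

26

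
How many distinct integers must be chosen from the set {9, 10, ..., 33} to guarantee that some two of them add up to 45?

15

Group the elements by complementary pair {x, 45−x}: {12,33}, {13,32}, {14,31}, …, giving 11 two-element pairs and 3 integers whose partner 45−x falls outside [9,33].
Pigeonhole: treating each of those 14 groups as a pigeonhole, one can pick one integer per group — 14 integers — with no two summing to 45.
The 15th integer lands in an occupied pair, forcing a sum of 45.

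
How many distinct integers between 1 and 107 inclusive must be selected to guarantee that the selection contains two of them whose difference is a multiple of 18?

19

Integers whose pairwise differences are multiples of 18 are exactly those sharing a remainder mod 18. By pigeonhole, the 18 residue classes mod 18 are the pigeonholes.
With 18 integers one could put 1 in each residue class and have no class reach 2.
The 19th integer pushes some class to 2, so 18·1 + 1 = 19.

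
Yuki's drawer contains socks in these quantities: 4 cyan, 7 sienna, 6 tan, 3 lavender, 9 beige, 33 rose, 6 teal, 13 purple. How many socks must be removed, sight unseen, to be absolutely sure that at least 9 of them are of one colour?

An adversary could hand out at most 8 socks per colour (5 colours run out sooner): 4 + 7 + 6 + 3 + 8 + 8 + 6 + 8 = 50 socks and still no colour has 9.
Pigeonhole: one more sock lands in a colour already at 8, so 51 draws are enough and 50 are not.

51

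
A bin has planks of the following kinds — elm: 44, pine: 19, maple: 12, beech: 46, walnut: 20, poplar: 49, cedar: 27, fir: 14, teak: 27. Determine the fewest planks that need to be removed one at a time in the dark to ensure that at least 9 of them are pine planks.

248

In the worst case for collecting pine planks, every non-pine plank comes out first.
There are 44 + 12 + 46 + 20 + 49 + 27 + 14 + 27 = 239 non-pine planks altogether.
After those, each further plank must be pine, so 239 + 9 = 248 draws guarantee 9 pine planks.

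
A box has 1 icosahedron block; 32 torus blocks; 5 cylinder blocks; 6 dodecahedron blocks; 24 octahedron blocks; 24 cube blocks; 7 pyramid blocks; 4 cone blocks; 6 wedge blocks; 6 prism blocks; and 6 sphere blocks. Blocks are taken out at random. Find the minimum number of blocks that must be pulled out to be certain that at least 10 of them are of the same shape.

69

Put each drawn block into a box by shape. The largest draw with every box below 10 takes min(count, 9) from each shape; shapes with fewer than 9 contribute all they have.
Σ min(cᵢ, 9) = 1 + 9 + 5 + 6 + 9 + 9 + 7 + 4 + 6 + 6 + 6 = 68.
Draw number 68 + 1 = 69 must push one box to 10.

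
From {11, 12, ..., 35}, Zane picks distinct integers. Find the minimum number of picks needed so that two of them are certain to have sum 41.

16

Group the elements by complementary pair {x, 41−x}: {11,30}, {12,29}, {13,28}, …, giving 10 two-element pairs and 5 integers whose partner 41−x falls outside [11,35].
Treating each of those 15 groups as a pigeonhole, one can pick one integer per group — 15 integers — with no two summing to 41.
The 16th integer lands in an occupied pair, forcing a sum of 41.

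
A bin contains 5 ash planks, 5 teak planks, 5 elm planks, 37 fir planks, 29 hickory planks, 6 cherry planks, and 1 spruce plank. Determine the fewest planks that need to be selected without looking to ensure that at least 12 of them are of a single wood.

Put each drawn plank into a box by wood. The largest draw with every box below 12 takes min(count, 11) from each wood; woods with fewer than 11 contribute all they have.
Σ min(cᵢ, 11) = 5 + 5 + 5 + 11 + 11 + 6 + 1 = 44.
Draw number 44 + 1 = 45 must push one box to 12.

45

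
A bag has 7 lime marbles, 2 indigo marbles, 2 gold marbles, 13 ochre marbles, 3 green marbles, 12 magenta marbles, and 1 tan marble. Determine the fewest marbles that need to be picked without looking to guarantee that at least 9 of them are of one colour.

32

The 7 colours are the holes; the marbles drawn are the pigeons.
To avoid 9 of any one colour, the worst case takes at most 8 of each colour, or every marble of a colour that has fewer than 8.
That gives 7 + 2 + 2 + 8 + 3 + 8 + 1 = 31 marbles with no colour reaching 9.
The next marble forces some colour to 9, so 31 + 1 = 32.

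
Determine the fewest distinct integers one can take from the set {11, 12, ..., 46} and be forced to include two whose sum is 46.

Group the elements by complementary pair {x, 46−x}: {11,35}, {12,34}, {13,33}, …, giving 12 two-element pairs; the single value 23 (it cannot pair with itself since the integers are distinct); and 11 integers whose partner 46−x falls outside [11,46].
Treating each of those 24 groups as a pigeonhole, one can pick one integer per group — 24 integers — with no two summing to 46.
The 25th integer lands in an occupied pair, forcing a sum of 46.

25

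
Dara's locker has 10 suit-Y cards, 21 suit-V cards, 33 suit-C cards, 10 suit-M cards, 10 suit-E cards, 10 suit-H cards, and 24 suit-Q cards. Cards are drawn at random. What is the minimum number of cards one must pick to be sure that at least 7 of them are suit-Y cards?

115

In the worst case for collecting suit-Y cards, every non-suit-Y card comes out first.
There are 21 + 33 + 10 + 10 + 10 + 24 = 108 non-suit-Y cards altogether.
After those, each further card must be suit-Y, so 108 + 7 = 115 draws guarantee 7 suit-Y cards.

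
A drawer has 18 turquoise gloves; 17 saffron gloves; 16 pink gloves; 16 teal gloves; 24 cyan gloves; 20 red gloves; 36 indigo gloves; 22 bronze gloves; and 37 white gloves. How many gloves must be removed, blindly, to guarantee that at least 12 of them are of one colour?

By pigeonhole, the 9 colours are the holes; the gloves drawn are the pigeons.
To avoid 12 of any one colour, the worst case takes at most 11 of each colour.
That gives 11 + 11 + 11 + 11 + 11 + 11 + 11 + 11 + 11 = 99 gloves with no colour reaching 12.
The next glove forces some colour to 12, so 99 + 1 = 100.

100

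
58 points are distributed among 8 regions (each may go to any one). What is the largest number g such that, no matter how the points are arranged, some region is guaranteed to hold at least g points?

By the pigeonhole principle, the 8 regions are the holes and the 58 points are the pigeons.
If every region held at most 7 points, the total would be at most 8 × 7 = 56, which is less than 58.
So some region holds at least ⌈58/8⌉ = 8 points.

8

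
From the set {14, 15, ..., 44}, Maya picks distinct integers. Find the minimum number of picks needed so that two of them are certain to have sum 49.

21

Group the elements by complementary pair {x, 49−x}: {14,35}, {15,34}, {16,33}, …, giving 11 two-element pairs and 9 integers whose partner 49−x falls outside [14,44].
By pigeonhole, treating each of those 20 groups as a pigeonhole, one can pick one integer per group — 20 integers — with no two summing to 49.
The 21st integer lands in an occupied pair, forcing a sum of 49.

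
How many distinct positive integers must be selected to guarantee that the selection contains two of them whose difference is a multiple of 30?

Integers whose pairwise differences are multiples of 30 are exactly those sharing a remainder mod 30. By the pigeonhole principle, the 30 residue classes mod 30 are the pigeonholes.
With 30 integers one could put 1 in each residue class and have no class reach 2.
The 31st integer pushes some class to 2, so 30·1 + 1 = 31.

31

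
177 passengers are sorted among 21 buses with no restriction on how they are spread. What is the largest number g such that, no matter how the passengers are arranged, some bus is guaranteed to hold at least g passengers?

Pigeonhole: the 21 buses are the holes and the 177 passengers are the pigeons.
If every bus held at most 8 passengers, the total would be at most 21 × 8 = 168, which is less than 177.
So some bus holds at least ⌈177/21⌉ = 9 passengers.

9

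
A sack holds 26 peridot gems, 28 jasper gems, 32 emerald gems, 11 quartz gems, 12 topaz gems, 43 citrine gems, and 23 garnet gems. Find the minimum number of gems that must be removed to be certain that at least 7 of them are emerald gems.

150

In the worst case for collecting emerald gems, every non-emerald gem comes out first.
There are 26 + 28 + 11 + 12 + 43 + 23 = 143 non-emerald gems altogether.
After those, each further gem must be emerald, so 143 + 7 = 150 draws guarantee 7 emerald gems.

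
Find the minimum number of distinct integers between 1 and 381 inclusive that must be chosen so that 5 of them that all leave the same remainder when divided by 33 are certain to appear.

133

By pigeonhole, the 33 residue classes mod 33 are the pigeonholes.
With 132 integers one could put 4 in each residue class and have no class reach 5.
The 133rd integer pushes some class to 5, so 33·4 + 1 = 133.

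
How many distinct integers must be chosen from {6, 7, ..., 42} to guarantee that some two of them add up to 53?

22

Group the elements by complementary pair {x, 53−x}: {11,42}, {12,41}, {13,40}, …, giving 16 two-element pairs and 5 integers whose partner 53−x falls outside [6,42].
Treating each of those 21 groups as a pigeonhole, one can pick one integer per group — 21 integers — with no two summing to 53.
The 22nd integer lands in an occupied pair, forcing a sum of 53.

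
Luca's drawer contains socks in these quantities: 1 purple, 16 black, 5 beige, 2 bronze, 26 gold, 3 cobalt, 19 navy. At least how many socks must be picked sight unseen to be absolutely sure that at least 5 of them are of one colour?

23

An adversary could hand out at most 4 socks per colour (purple, bronze, cobalt run out sooner): 1 + 4 + 4 + 2 + 4 + 3 + 4 = 22 socks and still no colour has 5.
One more sock lands in a colour already at 4, so 23 draws are enough and 22 are not.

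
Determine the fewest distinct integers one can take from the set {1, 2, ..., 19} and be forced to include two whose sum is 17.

12

Group the elements by complementary pair {x, 17−x}: {1,16}, {2,15}, {3,14}, …, giving 8 two-element pairs and 3 integers whose partner 17−x falls outside [1,19].
Treating each of those 11 groups as a pigeonhole, one can pick one integer per group — 11 integers — with no two summing to 17.
The 12th integer lands in an occupied pair, forcing a sum of 17.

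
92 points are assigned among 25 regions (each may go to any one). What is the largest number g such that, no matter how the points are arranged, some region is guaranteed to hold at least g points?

The 25 regions are the holes and the 92 points are the pigeons.
If every region held at most 3 points, the total would be at most 25 × 3 = 75, which is less than 92.
So some region holds at least ⌈92/25⌉ = 4 points.

4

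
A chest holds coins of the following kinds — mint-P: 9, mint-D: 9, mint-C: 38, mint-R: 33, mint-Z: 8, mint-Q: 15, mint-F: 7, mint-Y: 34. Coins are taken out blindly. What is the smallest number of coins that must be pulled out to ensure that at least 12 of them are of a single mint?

Put each drawn coin into a box by mint. The largest draw with every box below 12 takes min(count, 11) from each mint; mints with fewer than 11 contribute all they have.
Σ min(cᵢ, 11) = 9 + 9 + 11 + 11 + 8 + 11 + 7 + 11 = 77.
Draw number 77 + 1 = 78 must push one box to 12.

78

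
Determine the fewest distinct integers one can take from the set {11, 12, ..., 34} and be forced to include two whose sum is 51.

Group the elements by complementary pair {x, 51−x}: {17,34}, {18,33}, {19,32}, …, giving 9 two-element pairs and 6 integers whose partner 51−x falls outside [11,34].
Treating each of those 15 groups as a pigeonhole, one can pick one integer per group — 15 integers — with no two summing to 51.
The 16th integer lands in an occupied pair, forcing a sum of 51.

16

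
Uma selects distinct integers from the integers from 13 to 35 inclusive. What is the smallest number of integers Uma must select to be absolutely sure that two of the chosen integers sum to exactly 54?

16

Group the elements by complementary pair {x, 54−x}: {19,35}, {20,34}, {21,33}, …, giving 8 two-element pairs, the single value 27 (it cannot pair with itself since the integers are distinct), and 6 integers whose partner 54−x falls outside [13,35].
Treating each of those 15 groups as a pigeonhole, one can pick one integer per group — 15 integers — with no two summing to 54.
The 16th integer lands in an occupied pair, forcing a sum of 54.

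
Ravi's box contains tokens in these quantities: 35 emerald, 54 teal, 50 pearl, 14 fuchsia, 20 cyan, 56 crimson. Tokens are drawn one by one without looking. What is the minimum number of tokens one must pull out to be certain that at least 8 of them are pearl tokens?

In the worst case for collecting pearl tokens, every non-pearl token comes out first.
There are 35 + 54 + 14 + 20 + 56 = 179 non-pearl tokens altogether.
After those, each further token must be pearl, so 179 + 8 = 187 draws guarantee 8 pearl tokens.

187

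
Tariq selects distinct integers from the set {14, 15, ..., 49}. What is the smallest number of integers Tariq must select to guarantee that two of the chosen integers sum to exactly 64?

20

A set avoiding the sum 64 can contain at most one of each pair {x, 64−x}, plus the 2 elements whose complement lies outside the range or equal to its own complement.
The integers 14, …, 32 (19 of them) are such a set: any two sum to at least 14+15 = 29 and at most 31+32 = 63 < 64.
By the pigeonhole principle, any 20th integer completes one of the 17 pairs, so 20 choices force a sum of 64.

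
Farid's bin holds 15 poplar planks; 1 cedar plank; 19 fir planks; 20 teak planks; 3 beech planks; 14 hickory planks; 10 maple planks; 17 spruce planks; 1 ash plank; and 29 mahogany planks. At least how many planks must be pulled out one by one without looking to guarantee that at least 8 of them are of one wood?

Put each drawn plank into a box by wood. The largest draw with every box below 8 takes min(count, 7) from each wood; woods with fewer than 7 contribute all they have.
Σ min(cᵢ, 7) = 7 + 1 + 7 + 7 + 3 + 7 + 7 + 7 + 1 + 7 = 54.
Draw number 54 + 1 = 55 must push one box to 8.

55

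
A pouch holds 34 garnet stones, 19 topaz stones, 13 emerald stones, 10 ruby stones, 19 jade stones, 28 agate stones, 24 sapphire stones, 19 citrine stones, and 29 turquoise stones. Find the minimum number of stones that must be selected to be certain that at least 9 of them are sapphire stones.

180

In the worst case for collecting sapphire stones, every non-sapphire stone comes out first.
There are 34 + 19 + 13 + 10 + 19 + 28 + 19 + 29 = 171 non-sapphire stones altogether.
After those, each further stone must be sapphire, so 171 + 9 = 180 draws guarantee 9 sapphire stones.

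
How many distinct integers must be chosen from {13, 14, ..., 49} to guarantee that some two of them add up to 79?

Two chosen integers sum to 79 exactly when both halves of some pair {x, 79−x} with 30 ≤ x ≤ 79−x ≤ 49 are chosen — 10 such pairs.
The remaining 17 elements (those with no distinct partner in range) can never complete a 79-sum, so the worst case takes all of them and one from each pair: 17 + 10 = 27.
The 28th integer has to be the second member of some pair, so 27 + 1 = 28.

28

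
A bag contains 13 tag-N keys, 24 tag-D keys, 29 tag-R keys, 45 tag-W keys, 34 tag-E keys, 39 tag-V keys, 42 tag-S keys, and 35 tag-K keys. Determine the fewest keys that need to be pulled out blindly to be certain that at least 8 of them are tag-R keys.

In the worst case for collecting tag-R keys, every non-tag-R key comes out first.
There are 13 + 24 + 45 + 34 + 39 + 42 + 35 = 232 non-tag-R keys altogether.
After those, each further key must be tag-R, so 232 + 8 = 240 draws guarantee 8 tag-R keys.

240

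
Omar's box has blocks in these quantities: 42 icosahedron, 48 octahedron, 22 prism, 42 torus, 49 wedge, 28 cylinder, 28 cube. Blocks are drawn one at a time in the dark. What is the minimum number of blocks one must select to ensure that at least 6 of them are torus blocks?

In the worst case for collecting torus blocks, every non-torus block comes out first.
There are 42 + 48 + 22 + 49 + 28 + 28 = 217 non-torus blocks altogether.
After those, each further block must be torus, so 217 + 6 = 223 draws guarantee 6 torus blocks.

223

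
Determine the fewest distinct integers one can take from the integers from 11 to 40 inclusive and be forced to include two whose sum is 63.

22

A set avoiding the sum 63 can contain at most one of each pair {x, 63−x}, plus the 12 elements whose complement lies outside the range.
The integers 11, …, 31 (21 of them) are such a set: any two sum to at least 11+12 = 23 and at most 30+31 = 61 < 63.
By the pigeonhole principle, any 22nd integer completes one of the 9 pairs, so 22 choices force a sum of 63.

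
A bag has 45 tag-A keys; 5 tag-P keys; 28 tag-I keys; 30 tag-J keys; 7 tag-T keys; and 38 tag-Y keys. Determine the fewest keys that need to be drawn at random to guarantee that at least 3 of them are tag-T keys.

In the worst case for collecting tag-T keys, every non-tag-T key comes out first.
There are 45 + 5 + 28 + 30 + 38 = 146 non-tag-T keys altogether.
After those, each further key must be tag-T, so 146 + 3 = 149 draws guarantee 3 tag-T keys.

149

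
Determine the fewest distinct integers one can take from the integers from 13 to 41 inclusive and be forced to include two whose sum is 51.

A set avoiding the sum 51 can contain at most one of each pair {x, 51−x}, plus the 3 elements whose complement lies outside the range.
The integers 26, …, 41 (16 of them) are such a set: any two sum to at least 26+27 = 53 > 51.
Any 17th integer completes one of the 13 pairs, so 17 choices force a sum of 51.

17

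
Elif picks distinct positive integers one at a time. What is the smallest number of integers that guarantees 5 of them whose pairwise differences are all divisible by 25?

101

Integers whose pairwise differences are multiples of 25 are exactly those sharing a remainder mod 25. By pigeonhole, the 25 residue classes mod 25 are the pigeonholes.
With 100 integers one could put 4 in each residue class and have no class reach 5.
The 101st integer pushes some class to 5, so 25·4 + 1 = 101.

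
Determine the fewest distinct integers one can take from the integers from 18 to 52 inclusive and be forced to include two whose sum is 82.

Group the elements by complementary pair {x, 82−x}: {30,52}, {31,51}, {32,50}, …, giving 11 two-element pairs; the single value 41 (it cannot pair with itself since the integers are distinct); and 12 integers whose partner 82−x falls outside [18,52].
By the pigeonhole principle, treating each of those 24 groups as a pigeonhole, one can pick one integer per group — 24 integers — with no two summing to 82.
The 25th integer lands in an occupied pair, forcing a sum of 82.

25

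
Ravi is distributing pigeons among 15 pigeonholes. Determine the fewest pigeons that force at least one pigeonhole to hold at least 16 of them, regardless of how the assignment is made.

With 225 pigeons one could put exactly 15 in each of the 15 pigeonholes, and no pigeonhole would reach 16.
One more pigeon must land in a pigeonhole that already has 15, giving it 16.
So 15 × 15 + 1 = 226 pigeons are required.

226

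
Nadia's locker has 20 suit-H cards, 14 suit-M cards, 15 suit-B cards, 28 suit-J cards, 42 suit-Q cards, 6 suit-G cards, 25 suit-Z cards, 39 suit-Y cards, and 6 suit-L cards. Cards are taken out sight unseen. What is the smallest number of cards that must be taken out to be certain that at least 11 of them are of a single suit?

By the pigeonhole principle, the 9 suits are the holes; the cards drawn are the pigeons.
To avoid 11 of any one suit, the worst case takes at most 10 of each suit, or every card of a suit that has fewer than 10.
That gives 10 + 10 + 10 + 10 + 10 + 6 + 10 + 10 + 6 = 82 cards with no suit reaching 11.
The next card forces some suit to 11, so 82 + 1 = 83.

83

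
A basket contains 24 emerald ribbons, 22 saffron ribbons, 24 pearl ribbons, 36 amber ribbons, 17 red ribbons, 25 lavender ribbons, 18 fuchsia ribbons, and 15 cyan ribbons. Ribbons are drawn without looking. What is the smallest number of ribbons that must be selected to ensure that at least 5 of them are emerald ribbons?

In the worst case for collecting emerald ribbons, every non-emerald ribbon comes out first.
There are 22 + 24 + 36 + 17 + 25 + 18 + 15 = 157 non-emerald ribbons altogether.
After those, each further ribbon must be emerald, so 157 + 5 = 162 draws guarantee 5 emerald ribbons.

162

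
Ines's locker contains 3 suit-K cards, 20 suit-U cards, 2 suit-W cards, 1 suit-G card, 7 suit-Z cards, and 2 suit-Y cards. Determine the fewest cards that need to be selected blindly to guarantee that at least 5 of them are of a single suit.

17

An adversary could hand out at most 4 cards per suit (4 suits run out sooner): 3 + 4 + 2 + 1 + 4 + 2 = 16 cards and still no suit has 5.
Pigeonhole: one more card lands in a suit already at 4, so 17 draws are enough and 16 are not.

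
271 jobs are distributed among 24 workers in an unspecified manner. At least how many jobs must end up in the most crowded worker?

12

The 24 workers are the holes and the 271 jobs are the pigeons.
If every worker held at most 11 jobs, the total would be at most 24 × 11 = 264, which is less than 271.
So some worker holds at least ⌈271/24⌉ = 12 jobs.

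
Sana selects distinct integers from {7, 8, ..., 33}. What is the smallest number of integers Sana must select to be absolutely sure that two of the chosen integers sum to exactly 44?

17

Two chosen integers sum to 44 exactly when both halves of some pair {x, 44−x} with 11 ≤ x ≤ 44−x ≤ 33 are chosen — 11 such pairs.
The remaining 5 elements (those with no distinct partner in range) can never complete a 44-sum, so the worst case takes all of them and one from each pair: 5 + 11 = 16.
The 17th integer has to be the second member of some pair, so 16 + 1 = 17.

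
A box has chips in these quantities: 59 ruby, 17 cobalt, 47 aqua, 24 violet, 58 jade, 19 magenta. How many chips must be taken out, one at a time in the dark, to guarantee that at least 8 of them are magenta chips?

In the worst case for collecting magenta chips, every non-magenta chip comes out first.
There are 59 + 17 + 47 + 24 + 58 = 205 non-magenta chips altogether.
After those, each further chip must be magenta, so 205 + 8 = 213 draws guarantee 8 magenta chips.

213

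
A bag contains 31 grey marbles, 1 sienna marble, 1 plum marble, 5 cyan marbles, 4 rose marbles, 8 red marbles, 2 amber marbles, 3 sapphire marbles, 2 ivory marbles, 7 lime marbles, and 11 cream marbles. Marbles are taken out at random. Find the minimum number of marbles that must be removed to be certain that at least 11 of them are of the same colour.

Put each drawn marble into a box by colour. The largest draw with every box below 11 takes min(count, 10) from each colour; colours with fewer than 10 contribute all they have.
Σ min(cᵢ, 10) = 10 + 1 + 1 + 5 + 4 + 8 + 2 + 3 + 2 + 7 + 10 = 53.
Draw number 53 + 1 = 54 must push one box to 11.

54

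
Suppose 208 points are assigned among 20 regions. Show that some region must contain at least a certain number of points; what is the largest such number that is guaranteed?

11

By the pigeonhole principle, the 20 regions are the holes and the 208 points are the pigeons.
If every region held at most 10 points, the total would be at most 20 × 10 = 200, which is less than 208.
So some region holds at least ⌈208/20⌉ = 11 points.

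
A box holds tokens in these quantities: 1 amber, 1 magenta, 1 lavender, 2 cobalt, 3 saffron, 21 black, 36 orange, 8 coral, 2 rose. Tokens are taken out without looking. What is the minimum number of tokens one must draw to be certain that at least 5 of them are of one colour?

23

An adversary could hand out at most 4 tokens per colour (6 colours run out sooner): 1 + 1 + 1 + 2 + 3 + 4 + 4 + 4 + 2 = 22 tokens and still no colour has 5.
Pigeonhole: one more token lands in a colour already at 4, so 23 draws are enough and 22 are not.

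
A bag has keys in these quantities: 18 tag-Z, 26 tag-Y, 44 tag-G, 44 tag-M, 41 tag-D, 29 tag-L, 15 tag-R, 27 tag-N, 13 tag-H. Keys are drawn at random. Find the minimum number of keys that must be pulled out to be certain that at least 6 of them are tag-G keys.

219

In the worst case for collecting tag-G keys, every non-tag-G key comes out first.
There are 18 + 26 + 44 + 41 + 29 + 15 + 27 + 13 = 213 non-tag-G keys altogether.
After those, each further key must be tag-G, so 213 + 6 = 219 draws guarantee 6 tag-G keys.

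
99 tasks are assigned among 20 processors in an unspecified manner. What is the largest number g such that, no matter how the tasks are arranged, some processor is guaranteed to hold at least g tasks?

The 20 processors are the holes and the 99 tasks are the pigeons.
If every processor held at most 4 tasks, the total would be at most 20 × 4 = 80, which is less than 99.
So some processor holds at least ⌈99/20⌉ = 5 tasks.

5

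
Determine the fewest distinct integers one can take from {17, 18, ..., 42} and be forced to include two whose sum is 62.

16

A set avoiding the sum 62 can contain at most one of each pair {x, 62−x}, plus the 4 elements whose complement lies outside the range or equal to its own complement.
The integers 17, …, 31 (15 of them) are such a set: any two sum to at least 17+18 = 35 and at most 30+31 = 61 < 62.
By the pigeonhole principle, any 16th integer completes one of the 11 pairs, so 16 choices force a sum of 62.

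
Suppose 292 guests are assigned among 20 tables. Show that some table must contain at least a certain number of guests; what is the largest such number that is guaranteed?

By pigeonhole, the 20 tables are the holes and the 292 guests are the pigeons.
If every table held at most 14 guests, the total would be at most 20 × 14 = 280, which is less than 292.
So some table holds at least ⌈292/20⌉ = 15 guests.

15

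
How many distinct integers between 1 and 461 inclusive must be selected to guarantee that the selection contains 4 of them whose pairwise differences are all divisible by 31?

Integers whose pairwise differences are multiples of 31 are exactly those sharing a remainder mod 31. By the pigeonhole principle, the 31 residue classes mod 31 are the pigeonholes.
With 93 integers one could put 3 in each residue class and have no class reach 4.
The 94th integer pushes some class to 4, so 31·3 + 1 = 94.

94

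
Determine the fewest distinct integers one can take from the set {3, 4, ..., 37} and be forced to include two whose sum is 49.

23

Two chosen integers sum to 49 exactly when both halves of some pair {x, 49−x} with 12 ≤ x ≤ 49−x ≤ 37 are chosen — 13 such pairs.
The remaining 9 elements (those with no distinct partner in range) can never complete a 49-sum, so the worst case takes all of them and one from each pair: 9 + 13 = 22.
By pigeonhole, the 23rd integer has to be the second member of some pair, so 22 + 1 = 23.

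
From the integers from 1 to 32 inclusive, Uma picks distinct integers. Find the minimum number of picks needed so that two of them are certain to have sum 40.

21

Group the elements by complementary pair {x, 40−x}: {8,32}, {9,31}, {10,30}, …, giving 12 two-element pairs, the single value 20 (it cannot pair with itself since the integers are distinct), and 7 integers whose partner 40−x falls outside [1,32].
Treating each of those 20 groups as a pigeonhole, one can pick one integer per group — 20 integers — with no two summing to 40.
The 21st integer lands in an occupied pair, forcing a sum of 40.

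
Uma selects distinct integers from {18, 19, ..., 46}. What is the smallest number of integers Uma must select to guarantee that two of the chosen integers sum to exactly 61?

17

Group the elements by complementary pair {x, 61−x}: {18,43}, {19,42}, {20,41}, …, giving 13 two-element pairs and 3 integers whose partner 61−x falls outside [18,46].
By pigeonhole, treating each of those 16 groups as a pigeonhole, one can pick one integer per group — 16 integers — with no two summing to 61.
The 17th integer lands in an occupied pair, forcing a sum of 61.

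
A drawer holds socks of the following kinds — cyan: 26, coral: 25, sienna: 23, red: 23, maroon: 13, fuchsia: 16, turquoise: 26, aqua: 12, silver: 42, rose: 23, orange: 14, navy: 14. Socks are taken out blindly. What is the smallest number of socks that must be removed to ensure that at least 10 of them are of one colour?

109

By the pigeonhole principle, put each drawn sock into a box by colour. The largest draw with every box below 10 takes min(count, 9) from each colour.
Σ min(cᵢ, 9) = 9 + 9 + 9 + 9 + 9 + 9 + 9 + 9 + 9 + 9 + 9 + 9 = 108.
Draw number 108 + 1 = 109 must push one box to 10.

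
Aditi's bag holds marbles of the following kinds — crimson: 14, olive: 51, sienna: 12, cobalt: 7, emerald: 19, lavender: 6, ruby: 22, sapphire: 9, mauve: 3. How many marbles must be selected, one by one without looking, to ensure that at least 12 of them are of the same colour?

An adversary could hand out at most 11 marbles per colour (4 colours run out sooner): 11 + 11 + 11 + 7 + 11 + 6 + 11 + 9 + 3 = 80 marbles and still no colour has 12.
One more marble lands in a colour already at 11, so 81 draws are enough and 80 are not.

81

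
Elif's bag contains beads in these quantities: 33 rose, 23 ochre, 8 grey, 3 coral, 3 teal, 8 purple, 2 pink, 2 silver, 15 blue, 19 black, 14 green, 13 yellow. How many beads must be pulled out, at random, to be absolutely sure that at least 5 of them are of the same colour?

An adversary could hand out at most 4 beads per colour (4 colours run out sooner): 4 + 4 + 4 + 3 + 3 + 4 + 2 + 2 + 4 + 4 + 4 + 4 = 42 beads and still no colour has 5.
Pigeonhole: one more bead lands in a colour already at 4, so 43 draws are enough and 42 are not.

43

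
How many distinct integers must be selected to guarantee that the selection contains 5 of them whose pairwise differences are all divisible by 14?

57

Integers whose pairwise differences are multiples of 14 are exactly those sharing a remainder mod 14. Pigeonhole: the 14 residue classes mod 14 are the pigeonholes.
With 56 integers one could put 4 in each residue class and have no class reach 5.
The 57th integer pushes some class to 5, so 14·4 + 1 = 57.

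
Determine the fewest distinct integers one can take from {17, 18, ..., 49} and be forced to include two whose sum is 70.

20

Two chosen integers sum to 70 exactly when both halves of some pair {x, 70−x} with 21 ≤ x ≤ 70−x ≤ 49 are chosen — 14 such pairs.
The remaining 5 elements (those with no distinct partner in range) can never complete a 70-sum, so the worst case takes all of them and one from each pair: 5 + 14 = 19.
By the pigeonhole principle, the 20th integer has to be the second member of some pair, so 19 + 1 = 20.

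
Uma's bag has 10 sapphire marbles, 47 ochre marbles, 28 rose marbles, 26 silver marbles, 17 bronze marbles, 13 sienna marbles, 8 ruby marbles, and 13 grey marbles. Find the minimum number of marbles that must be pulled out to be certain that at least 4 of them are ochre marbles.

In the worst case for collecting ochre marbles, every non-ochre marble comes out first.
There are 10 + 28 + 26 + 17 + 13 + 8 + 13 = 115 non-ochre marbles altogether.
After those, each further marble must be ochre, so 115 + 4 = 119 draws guarantee 4 ochre marbles.

119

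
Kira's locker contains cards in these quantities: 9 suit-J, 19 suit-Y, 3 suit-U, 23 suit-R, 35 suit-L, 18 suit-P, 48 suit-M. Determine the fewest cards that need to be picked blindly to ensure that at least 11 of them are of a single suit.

63

By the pigeonhole principle, put each drawn card into a box by suit. The largest draw with every box below 11 takes min(count, 10) from each suit; suits with fewer than 10 contribute all they have.
Σ min(cᵢ, 10) = 9 + 10 + 3 + 10 + 10 + 10 + 10 = 62.
Draw number 62 + 1 = 63 must push one box to 11.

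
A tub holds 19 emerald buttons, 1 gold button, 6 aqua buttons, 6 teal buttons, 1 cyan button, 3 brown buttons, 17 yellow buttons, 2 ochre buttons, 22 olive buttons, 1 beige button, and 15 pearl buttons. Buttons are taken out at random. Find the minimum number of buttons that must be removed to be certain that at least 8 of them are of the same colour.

An adversary could hand out at most 7 buttons per colour (7 colours run out sooner): 7 + 1 + 6 + 6 + 1 + 3 + 7 + 2 + 7 + 1 + 7 = 48 buttons and still no colour has 8.
Pigeonhole: one more button lands in a colour already at 7, so 49 draws are enough and 48 are not.

49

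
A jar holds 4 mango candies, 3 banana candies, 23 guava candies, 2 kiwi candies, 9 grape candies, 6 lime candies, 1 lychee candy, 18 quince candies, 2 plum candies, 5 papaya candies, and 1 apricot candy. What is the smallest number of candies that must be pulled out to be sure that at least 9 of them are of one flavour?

An adversary could hand out at most 8 candies per flavour (8 flavours run out sooner): 4 + 3 + 8 + 2 + 8 + 6 + 1 + 8 + 2 + 5 + 1 = 48 candies and still no flavour has 9.
One more candy lands in a flavour already at 8, so 49 draws are enough and 48 are not.

49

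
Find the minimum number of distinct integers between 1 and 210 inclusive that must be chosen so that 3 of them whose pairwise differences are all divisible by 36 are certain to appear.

Integers whose pairwise differences are multiples of 36 are exactly those sharing a remainder mod 36. The 36 residue classes mod 36 are the pigeonholes.
With 72 integers one could put 2 in each residue class and have no class reach 3.
The 73rd integer pushes some class to 3, so 36·2 + 1 = 73.

73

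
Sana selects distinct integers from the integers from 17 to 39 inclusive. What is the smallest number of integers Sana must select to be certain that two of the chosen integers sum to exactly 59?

14

Group the elements by complementary pair {x, 59−x}: {20,39}, {21,38}, {22,37}, …, giving 10 two-element pairs and 3 integers whose partner 59−x falls outside [17,39].
Treating each of those 13 groups as a pigeonhole, one can pick one integer per group — 13 integers — with no two summing to 59.
The 14th integer lands in an occupied pair, forcing a sum of 59.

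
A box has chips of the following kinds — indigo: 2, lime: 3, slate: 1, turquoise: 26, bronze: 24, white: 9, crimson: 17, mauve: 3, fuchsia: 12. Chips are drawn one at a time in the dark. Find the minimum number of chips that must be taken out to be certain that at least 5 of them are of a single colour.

The 9 colours are the holes; the chips drawn are the pigeons.
To avoid 5 of any one colour, the worst case takes at most 4 of each colour, or every chip of a colour that has fewer than 4.
That gives 2 + 3 + 1 + 4 + 4 + 4 + 4 + 3 + 4 = 29 chips with no colour reaching 5.
The next chip forces some colour to 5, so 29 + 1 = 30.

30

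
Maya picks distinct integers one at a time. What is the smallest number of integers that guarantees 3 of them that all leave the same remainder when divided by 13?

27

The 13 residue classes mod 13 are the pigeonholes.
With 26 integers one could put 2 in each residue class and have no class reach 3.
The 27th integer pushes some class to 3, so 13·2 + 1 = 27.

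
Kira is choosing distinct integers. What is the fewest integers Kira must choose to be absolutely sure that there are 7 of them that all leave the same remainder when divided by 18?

109

Pigeonhole: the 18 residue classes mod 18 are the pigeonholes.
With 108 integers one could put 6 in each residue class and have no class reach 7.
The 109th integer pushes some class to 7, so 18·6 + 1 = 109.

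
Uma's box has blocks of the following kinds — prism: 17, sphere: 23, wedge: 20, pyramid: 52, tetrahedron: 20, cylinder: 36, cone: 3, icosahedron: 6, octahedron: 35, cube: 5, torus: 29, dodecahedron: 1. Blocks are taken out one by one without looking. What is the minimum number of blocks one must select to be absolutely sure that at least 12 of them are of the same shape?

104

The 12 shapes are the holes; the blocks drawn are the pigeons.
To avoid 12 of any one shape, the worst case takes at most 11 of each shape, or every block of a shape that has fewer than 11.
That gives 11 + 11 + 11 + 11 + 11 + 11 + 3 + 6 + 11 + 5 + 11 + 1 = 103 blocks with no shape reaching 12.
The next block forces some shape to 12, so 103 + 1 = 104.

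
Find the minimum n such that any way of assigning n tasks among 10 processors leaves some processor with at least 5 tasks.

41

With 40 tasks one could put exactly 4 in each of the 10 processors, and no processor would reach 5.
By the pigeonhole principle, one more task must land in a processor that already has 4, giving it 5.
So 10 × 4 + 1 = 41 tasks are required.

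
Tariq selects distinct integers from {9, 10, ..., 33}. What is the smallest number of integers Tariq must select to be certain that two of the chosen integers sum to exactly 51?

18

Two chosen integers sum to 51 exactly when both halves of some pair {x, 51−x} with 18 ≤ x ≤ 51−x ≤ 33 are chosen — 8 such pairs.
The remaining 9 elements (those with no distinct partner in range) can never complete a 51-sum, so the worst case takes all of them and one from each pair: 9 + 8 = 17.
By the pigeonhole principle, the 18th integer has to be the second member of some pair, so 17 + 1 = 18.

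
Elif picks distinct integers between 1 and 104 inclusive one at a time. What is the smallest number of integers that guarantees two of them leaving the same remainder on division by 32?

The 32 residue classes mod 32 are the pigeonholes.
With 32 integers one could put 1 in each residue class and have no class reach 2.
The 33rd integer pushes some class to 2, so 32·1 + 1 = 33.

33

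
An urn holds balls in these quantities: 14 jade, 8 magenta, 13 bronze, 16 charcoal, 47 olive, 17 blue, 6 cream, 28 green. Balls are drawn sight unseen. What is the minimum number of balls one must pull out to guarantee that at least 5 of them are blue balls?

137

In the worst case for collecting blue balls, every non-blue ball comes out first.
There are 14 + 8 + 13 + 16 + 47 + 6 + 28 = 132 non-blue balls altogether.
After those, each further ball must be blue, so 132 + 5 = 137 draws guarantee 5 blue balls.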